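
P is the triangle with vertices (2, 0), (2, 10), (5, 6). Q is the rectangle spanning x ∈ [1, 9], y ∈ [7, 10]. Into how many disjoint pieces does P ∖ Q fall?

P ∖ Q is a single connected region.

1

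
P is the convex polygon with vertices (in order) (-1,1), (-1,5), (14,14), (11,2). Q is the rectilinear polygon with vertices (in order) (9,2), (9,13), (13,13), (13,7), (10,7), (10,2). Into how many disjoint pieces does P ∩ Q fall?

1

P ∩ Q is a single connected region.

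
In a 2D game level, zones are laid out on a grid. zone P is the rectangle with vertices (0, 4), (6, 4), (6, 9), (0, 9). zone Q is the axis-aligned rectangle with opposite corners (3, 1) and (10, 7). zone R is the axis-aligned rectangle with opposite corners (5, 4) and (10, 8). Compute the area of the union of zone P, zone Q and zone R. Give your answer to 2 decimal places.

By inclusion–exclusion:
Individual areas: |zone P| = 30, |zone Q| = 42, |zone R| = 20.
|zone P∩zone Q|: x∈[3,6], y∈[4,7] → 3·3 = 9.
|zone P∩zone R|: x∈[5,6], y∈[4,8] → 1·4 = 4.
|zone Q∩zone R|: x∈[5,10], y∈[4,7] → 5·3 = 15.
|zone P∩zone Q∩zone R| = 3.
|zone P ∪ zone Q ∪ zone R| = 92 − 28 + 3 = 67.00.

67.00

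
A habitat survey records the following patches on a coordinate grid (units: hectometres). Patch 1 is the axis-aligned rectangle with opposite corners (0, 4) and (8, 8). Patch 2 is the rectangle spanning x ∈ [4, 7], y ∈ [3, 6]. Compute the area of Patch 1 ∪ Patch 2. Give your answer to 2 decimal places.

By inclusion–exclusion:
Individual areas: |Patch 1| = 32, |Patch 2| = 9.
|Patch 1∩Patch 2|: x∈[4,7], y∈[4,6] → 3·2 = 6.
|Patch 1 ∪ Patch 2| = 41 − 6 = 35.00.

35.00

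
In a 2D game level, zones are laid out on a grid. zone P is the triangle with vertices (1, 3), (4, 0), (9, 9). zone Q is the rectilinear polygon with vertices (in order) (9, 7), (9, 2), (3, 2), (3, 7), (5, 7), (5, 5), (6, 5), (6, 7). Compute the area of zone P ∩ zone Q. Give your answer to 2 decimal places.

11.96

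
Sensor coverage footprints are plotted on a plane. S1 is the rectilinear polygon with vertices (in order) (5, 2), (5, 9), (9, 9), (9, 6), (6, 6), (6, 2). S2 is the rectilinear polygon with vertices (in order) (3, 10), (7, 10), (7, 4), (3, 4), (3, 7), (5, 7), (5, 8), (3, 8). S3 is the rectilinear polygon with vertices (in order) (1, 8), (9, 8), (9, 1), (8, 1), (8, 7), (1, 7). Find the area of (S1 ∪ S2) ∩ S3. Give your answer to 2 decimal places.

|S1 ∪ S2| = 30.
|(S1 ∪ S2) ∩ S3| = 5.00.

5.00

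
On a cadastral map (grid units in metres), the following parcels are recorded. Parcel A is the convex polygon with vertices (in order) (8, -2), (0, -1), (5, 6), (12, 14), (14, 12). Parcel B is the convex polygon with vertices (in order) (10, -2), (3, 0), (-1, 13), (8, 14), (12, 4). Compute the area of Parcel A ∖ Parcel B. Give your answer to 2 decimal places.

29.93

|Parcel A| = 90.5, |Parcel A∩Parcel B| = 60.5674.
|Parcel A ∖ Parcel B| = |Parcel A| − |Parcel A∩Parcel B| = 90.5 − 60.5674 = 29.93.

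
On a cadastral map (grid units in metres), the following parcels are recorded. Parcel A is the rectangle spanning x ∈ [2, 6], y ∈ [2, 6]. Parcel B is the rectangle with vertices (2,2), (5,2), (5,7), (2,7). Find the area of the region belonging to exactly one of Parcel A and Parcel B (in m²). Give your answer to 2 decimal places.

|Parcel A∩Parcel B|: x∈[2,5], y∈[2,6] → 3·4 = 12.
|Parcel A △ Parcel B| = |Parcel A| + |Parcel B| − 2·|Parcel A∩Parcel B| = 16 + 15 − 24 = 7.00.

7.00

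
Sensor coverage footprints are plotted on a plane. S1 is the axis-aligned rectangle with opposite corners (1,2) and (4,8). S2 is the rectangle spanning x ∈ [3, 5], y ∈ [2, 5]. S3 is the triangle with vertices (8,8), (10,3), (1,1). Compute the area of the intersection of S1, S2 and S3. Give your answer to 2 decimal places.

1.50

The intersection is the polygon with vertices (3,2), (3,3), (4,4), (4,2).
By the shoelace formula its area is 1.50.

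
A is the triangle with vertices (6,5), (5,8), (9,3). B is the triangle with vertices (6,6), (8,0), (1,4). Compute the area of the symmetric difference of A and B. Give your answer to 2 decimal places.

|A| = 3.5, |B| = 17, |A∩B| = 0.3613.
|A △ B| = |A| + |B| − 2·|A∩B| = 3.5 + 17 − 0.7227 = 19.78.

19.78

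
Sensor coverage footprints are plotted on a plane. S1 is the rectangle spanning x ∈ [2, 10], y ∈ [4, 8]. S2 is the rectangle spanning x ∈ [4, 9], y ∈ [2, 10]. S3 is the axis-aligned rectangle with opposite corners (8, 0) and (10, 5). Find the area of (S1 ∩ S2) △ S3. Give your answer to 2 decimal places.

|S1 ∩ S2| = 20.
|(S1 ∩ S2) ∩ S3| = 1.
|(S1 ∩ S2) △ S3| = 20 + 10 − 2 = 28.00.

28.00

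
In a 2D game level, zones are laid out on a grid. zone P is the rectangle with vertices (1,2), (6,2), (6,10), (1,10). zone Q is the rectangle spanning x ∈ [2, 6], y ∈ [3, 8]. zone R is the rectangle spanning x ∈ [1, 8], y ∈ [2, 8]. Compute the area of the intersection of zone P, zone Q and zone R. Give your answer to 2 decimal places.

20.00

The intersection is the polygon with vertices (2,3), (2,8), (6,8), (6,3).
By the shoelace formula its area is 20.00.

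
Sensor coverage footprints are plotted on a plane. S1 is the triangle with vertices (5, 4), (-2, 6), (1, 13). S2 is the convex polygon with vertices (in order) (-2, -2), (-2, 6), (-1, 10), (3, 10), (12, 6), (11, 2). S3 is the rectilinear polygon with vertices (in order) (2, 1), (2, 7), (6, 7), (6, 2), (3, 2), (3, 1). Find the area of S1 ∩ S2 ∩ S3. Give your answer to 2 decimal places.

5.71

The intersection is the polygon with vertices (5,4), (2,4.857), (2,7), (3.667,7).
By the shoelace formula its area is 5.71.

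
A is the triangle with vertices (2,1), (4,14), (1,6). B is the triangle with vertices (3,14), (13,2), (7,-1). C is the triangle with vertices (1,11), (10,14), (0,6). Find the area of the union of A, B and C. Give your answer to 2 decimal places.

76.29

By inclusion–exclusion:
Individual areas: |A| = 11.5, |B| = 51, |C| = 21.
|A∩B| = 0.3171.
|A∩C| = 3.6176.
|B∩C| = 3.2852.
|A∩B∩C| = 0.0133.
|A ∪ B ∪ C| = 83.5 − 7.2198 + 0.0133 = 76.29.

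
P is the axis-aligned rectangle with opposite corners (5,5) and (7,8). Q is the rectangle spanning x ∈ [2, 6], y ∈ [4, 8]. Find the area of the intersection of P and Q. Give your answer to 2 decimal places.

3.00

|P∩Q|: x∈[5,6], y∈[5,8] → 1·3 = 3.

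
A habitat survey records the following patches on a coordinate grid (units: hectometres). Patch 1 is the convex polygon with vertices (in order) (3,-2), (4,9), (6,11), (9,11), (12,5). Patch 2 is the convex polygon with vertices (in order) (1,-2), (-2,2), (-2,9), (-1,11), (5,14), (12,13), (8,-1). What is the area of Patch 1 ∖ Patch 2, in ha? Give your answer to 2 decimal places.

6.00

|Patch 1| = 67, |Patch 1∩Patch 2| = 61.0026.
|Patch 1 ∖ Patch 2| = |Patch 1| − |Patch 1∩Patch 2| = 67 − 61.0026 = 6.00.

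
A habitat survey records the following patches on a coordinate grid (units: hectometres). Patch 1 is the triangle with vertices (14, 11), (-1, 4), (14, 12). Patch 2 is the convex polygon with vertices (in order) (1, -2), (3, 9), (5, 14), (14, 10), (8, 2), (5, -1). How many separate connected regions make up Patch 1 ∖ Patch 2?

2

Patch 1 ∖ Patch 2 splits into 2 disjoint pieces (area 1.4967, area 0.3854).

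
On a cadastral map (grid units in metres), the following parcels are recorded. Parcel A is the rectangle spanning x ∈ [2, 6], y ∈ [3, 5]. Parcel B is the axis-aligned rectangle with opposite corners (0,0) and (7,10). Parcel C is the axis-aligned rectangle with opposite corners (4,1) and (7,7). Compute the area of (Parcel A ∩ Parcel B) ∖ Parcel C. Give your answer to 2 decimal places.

4.00

|Parcel A ∩ Parcel B| = 8.
|(Parcel A ∩ Parcel B) ∩ Parcel C| = 4.
|(Parcel A ∩ Parcel B) ∖ Parcel C| = 8 − 4 = 4.00.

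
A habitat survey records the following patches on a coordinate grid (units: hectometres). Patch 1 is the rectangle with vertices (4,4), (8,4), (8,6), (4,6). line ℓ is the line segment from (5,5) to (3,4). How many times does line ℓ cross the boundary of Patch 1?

1

The segment meets the boundary at (4,4.5).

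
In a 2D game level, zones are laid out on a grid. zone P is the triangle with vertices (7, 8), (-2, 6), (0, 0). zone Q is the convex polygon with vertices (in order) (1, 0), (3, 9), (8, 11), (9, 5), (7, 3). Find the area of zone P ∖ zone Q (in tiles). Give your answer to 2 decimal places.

|zone P| = 29, |zone P∩zone Q| = 11.5712.
|zone P ∖ zone Q| = |zone P| − |zone P∩zone Q| = 29 − 11.5712 = 17.43.

17.43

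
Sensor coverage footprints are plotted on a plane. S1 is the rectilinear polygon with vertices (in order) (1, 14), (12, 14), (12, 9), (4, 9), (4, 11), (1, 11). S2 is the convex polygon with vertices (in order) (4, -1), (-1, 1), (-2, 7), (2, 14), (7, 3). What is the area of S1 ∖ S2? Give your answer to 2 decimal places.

|S1| = 49, |S1∩S2| = 4.2523.
|S1 ∖ S2| = |S1| − |S1∩S2| = 49 − 4.2523 = 44.75.

44.75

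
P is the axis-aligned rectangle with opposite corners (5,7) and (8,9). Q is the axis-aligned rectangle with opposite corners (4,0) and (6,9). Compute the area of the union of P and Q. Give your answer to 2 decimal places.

By inclusion–exclusion:
Individual areas: |P| = 6, |Q| = 18.
|P∩Q|: x∈[5,6], y∈[7,9] → 1·2 = 2.
|P ∪ Q| = 24 − 2 = 22.00.

22.00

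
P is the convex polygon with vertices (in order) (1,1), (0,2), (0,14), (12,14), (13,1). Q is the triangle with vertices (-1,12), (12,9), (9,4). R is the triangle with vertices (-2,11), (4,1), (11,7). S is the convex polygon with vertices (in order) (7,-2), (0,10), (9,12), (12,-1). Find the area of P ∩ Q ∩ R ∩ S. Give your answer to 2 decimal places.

14.73

The intersection is the polygon with vertices (8.224,4.621), (1.656,9.875), (10.089,7.28), (10.294,6.394).
By the shoelace formula its area is 14.73.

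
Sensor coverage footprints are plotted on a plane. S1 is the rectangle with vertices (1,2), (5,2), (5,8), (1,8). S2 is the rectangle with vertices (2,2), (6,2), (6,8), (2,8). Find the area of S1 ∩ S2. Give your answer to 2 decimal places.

18.00

|S1∩S2|: x∈[2,5], y∈[2,8] → 3·6 = 18.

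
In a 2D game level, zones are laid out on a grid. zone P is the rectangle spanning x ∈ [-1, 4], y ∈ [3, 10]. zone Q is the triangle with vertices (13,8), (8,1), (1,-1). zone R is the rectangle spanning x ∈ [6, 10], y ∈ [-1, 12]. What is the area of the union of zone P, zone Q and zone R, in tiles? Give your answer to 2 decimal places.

By inclusion–exclusion:
Individual areas: |zone P| = 35, |zone Q| = 19.5, |zone R| = 52.
|zone P∩zone Q| = 0.
|zone P∩zone R| = 0 (no overlap).
|zone Q∩zone R| = 10.7714.
|zone P∩zone Q∩zone R| = 0.
|zone P ∪ zone Q ∪ zone R| = 106.5 − 10.7714 + 0 = 95.73.

95.73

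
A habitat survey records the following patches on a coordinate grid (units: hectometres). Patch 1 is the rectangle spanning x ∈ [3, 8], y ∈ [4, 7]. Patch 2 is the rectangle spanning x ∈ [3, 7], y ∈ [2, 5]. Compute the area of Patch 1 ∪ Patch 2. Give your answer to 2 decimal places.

23.00

By inclusion–exclusion:
Individual areas: |Patch 1| = 15, |Patch 2| = 12.
|Patch 1∩Patch 2|: x∈[3,7], y∈[4,5] → 4·1 = 4.
|Patch 1 ∪ Patch 2| = 27 − 4 = 23.00.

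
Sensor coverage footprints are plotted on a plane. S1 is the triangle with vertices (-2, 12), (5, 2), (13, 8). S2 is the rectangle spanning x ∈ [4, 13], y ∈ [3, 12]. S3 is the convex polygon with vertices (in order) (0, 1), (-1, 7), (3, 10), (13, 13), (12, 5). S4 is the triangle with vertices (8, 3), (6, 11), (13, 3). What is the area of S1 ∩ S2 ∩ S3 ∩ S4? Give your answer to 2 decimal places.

10.25

The intersection is the polygon with vertices (7.293,9.522), (10.358,6.019), (7.737,4.053), (6.304,9.786).
By the shoelace formula its area is 10.25.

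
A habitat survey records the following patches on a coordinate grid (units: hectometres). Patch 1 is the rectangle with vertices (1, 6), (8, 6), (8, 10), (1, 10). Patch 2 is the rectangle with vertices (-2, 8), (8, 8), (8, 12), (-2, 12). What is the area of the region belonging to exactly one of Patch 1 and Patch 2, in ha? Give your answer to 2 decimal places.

40.00

|Patch 1∩Patch 2|: x∈[1,8], y∈[8,10] → 7·2 = 14.
|Patch 1 △ Patch 2| = |Patch 1| + |Patch 2| − 2·|Patch 1∩Patch 2| = 28 + 40 − 28 = 40.00.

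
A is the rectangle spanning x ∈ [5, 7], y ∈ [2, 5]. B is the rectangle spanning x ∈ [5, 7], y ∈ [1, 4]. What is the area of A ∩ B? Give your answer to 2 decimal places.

|A∩B|: x∈[5,7], y∈[2,4] → 2·2 = 4.

4.00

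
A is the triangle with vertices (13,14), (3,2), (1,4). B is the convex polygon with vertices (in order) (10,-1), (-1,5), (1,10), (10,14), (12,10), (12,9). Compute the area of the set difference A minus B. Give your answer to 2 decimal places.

|A| = 22, |A∩B| = 20.3439.
|A ∖ B| = |A| − |A∩B| = 22 − 20.3439 = 1.66.

1.66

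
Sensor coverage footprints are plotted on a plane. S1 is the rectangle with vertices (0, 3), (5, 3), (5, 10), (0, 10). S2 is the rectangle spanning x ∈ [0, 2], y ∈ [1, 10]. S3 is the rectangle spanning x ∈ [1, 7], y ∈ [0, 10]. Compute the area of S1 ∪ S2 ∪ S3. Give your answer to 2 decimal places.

By inclusion–exclusion:
Individual areas: |S1| = 35, |S2| = 18, |S3| = 60.
|S1∩S2|: x∈[0,2], y∈[3,10] → 2·7 = 14.
|S1∩S3|: x∈[1,5], y∈[3,10] → 4·7 = 28.
|S2∩S3|: x∈[1,2], y∈[1,10] → 1·9 = 9.
|S1∩S2∩S3| = 7.
|S1 ∪ S2 ∪ S3| = 113 − 51 + 7 = 69.00.

69.00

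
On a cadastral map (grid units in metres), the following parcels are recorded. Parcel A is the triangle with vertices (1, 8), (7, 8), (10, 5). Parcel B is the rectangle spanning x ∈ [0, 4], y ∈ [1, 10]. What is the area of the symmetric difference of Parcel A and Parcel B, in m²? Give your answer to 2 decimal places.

|Parcel A| = 9, |Parcel B| = 36, |Parcel A∩Parcel B| = 1.5.
|Parcel A △ Parcel B| = |Parcel A| + |Parcel B| − 2·|Parcel A∩Parcel B| = 9 + 36 − 3 = 42.00.

42.00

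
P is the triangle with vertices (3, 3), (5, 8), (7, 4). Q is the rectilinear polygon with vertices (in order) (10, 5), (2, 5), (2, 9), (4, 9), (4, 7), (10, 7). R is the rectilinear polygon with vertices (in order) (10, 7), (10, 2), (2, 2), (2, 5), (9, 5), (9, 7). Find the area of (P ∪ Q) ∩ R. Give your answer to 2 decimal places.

|P ∪ Q| = 25.4.
|(P ∪ Q) ∩ R| = 6.95.

6.95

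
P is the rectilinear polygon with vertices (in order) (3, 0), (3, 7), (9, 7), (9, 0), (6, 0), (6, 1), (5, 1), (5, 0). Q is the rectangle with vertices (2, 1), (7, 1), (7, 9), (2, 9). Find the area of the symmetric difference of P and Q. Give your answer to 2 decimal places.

|P| = 41, |Q| = 40, |P∩Q| = 24.
|P △ Q| = |P| + |Q| − 2·|P∩Q| = 41 + 40 − 48 = 33.00.

33.00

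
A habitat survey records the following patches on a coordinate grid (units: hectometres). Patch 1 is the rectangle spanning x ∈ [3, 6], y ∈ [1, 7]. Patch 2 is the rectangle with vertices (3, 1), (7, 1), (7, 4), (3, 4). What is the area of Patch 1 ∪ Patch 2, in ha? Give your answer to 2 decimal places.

By inclusion–exclusion:
Individual areas: |Patch 1| = 18, |Patch 2| = 12.
|Patch 1∩Patch 2|: x∈[3,6], y∈[1,4] → 3·3 = 9.
|Patch 1 ∪ Patch 2| = 30 − 9 = 21.00.

21.00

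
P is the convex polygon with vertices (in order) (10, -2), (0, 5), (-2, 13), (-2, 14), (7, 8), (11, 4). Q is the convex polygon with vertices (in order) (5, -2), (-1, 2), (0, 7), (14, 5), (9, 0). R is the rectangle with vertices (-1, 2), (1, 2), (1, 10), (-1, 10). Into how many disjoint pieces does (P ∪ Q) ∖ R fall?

(P ∪ Q) ∖ R is a single connected region.

1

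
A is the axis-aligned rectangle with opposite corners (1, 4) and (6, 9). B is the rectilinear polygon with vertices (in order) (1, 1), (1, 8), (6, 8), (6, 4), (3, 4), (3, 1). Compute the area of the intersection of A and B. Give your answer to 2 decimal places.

20.00

The intersection is the polygon with vertices (6,4), (3,4), (1,4), (1,8), (6,8).
By the shoelace formula its area is 20.00.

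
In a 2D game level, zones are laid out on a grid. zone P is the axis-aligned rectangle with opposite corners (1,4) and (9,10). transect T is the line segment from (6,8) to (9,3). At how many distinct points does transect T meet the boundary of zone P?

1

The segment meets the boundary at (8.4,4).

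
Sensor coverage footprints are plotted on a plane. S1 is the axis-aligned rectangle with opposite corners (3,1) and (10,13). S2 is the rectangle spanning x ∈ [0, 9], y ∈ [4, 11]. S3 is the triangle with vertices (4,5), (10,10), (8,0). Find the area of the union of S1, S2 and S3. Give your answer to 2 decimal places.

By inclusion–exclusion:
Individual areas: |S1| = 84, |S2| = 63, |S3| = 25.
|S1∩S2|: x∈[3,9], y∈[4,11] → 6·7 = 42.
|S1∩S3| = 24.5.
|S2∩S3| = 14.9167.
|S1∩S2∩S3| = 14.9167.
|S1 ∪ S2 ∪ S3| = 172 − 81.4167 + 14.9167 = 105.50.

105.50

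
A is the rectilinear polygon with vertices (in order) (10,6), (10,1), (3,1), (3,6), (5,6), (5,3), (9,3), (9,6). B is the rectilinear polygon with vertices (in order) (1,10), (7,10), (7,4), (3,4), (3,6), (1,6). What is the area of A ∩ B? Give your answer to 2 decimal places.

4.00

The intersection is the polygon with vertices (3,6), (5,6), (5,4), (3,4).
By the shoelace formula its area is 4.00.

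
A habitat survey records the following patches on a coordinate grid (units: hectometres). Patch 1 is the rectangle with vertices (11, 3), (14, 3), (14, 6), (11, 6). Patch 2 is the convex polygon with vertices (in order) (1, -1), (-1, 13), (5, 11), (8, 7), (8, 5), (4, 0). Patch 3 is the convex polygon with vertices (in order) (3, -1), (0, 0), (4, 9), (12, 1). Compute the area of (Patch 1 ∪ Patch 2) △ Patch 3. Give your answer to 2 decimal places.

73.84

|Patch 1 ∪ Patch 2| = 87.5.
|(Patch 1 ∪ Patch 2) ∩ Patch 3| = 36.5793.
|(Patch 1 ∪ Patch 2) △ Patch 3| = 87.5 + 59.5 − 73.1586 = 73.84.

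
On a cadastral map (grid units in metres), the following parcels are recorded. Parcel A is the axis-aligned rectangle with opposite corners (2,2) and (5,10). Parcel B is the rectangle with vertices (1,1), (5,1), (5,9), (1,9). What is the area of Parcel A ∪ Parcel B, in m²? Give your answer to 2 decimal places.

35.00

By inclusion–exclusion:
Individual areas: |Parcel A| = 24, |Parcel B| = 32.
|Parcel A∩Parcel B|: x∈[2,5], y∈[2,9] → 3·7 = 21.
|Parcel A ∪ Parcel B| = 56 − 21 = 35.00.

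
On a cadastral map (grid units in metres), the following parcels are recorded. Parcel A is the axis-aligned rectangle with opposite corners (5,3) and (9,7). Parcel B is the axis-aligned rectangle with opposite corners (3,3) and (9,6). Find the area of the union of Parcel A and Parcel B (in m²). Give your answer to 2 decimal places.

22.00

By inclusion–exclusion:
Individual areas: |Parcel A| = 16, |Parcel B| = 18.
|Parcel A∩Parcel B|: x∈[5,9], y∈[3,6] → 4·3 = 12.
|Parcel A ∪ Parcel B| = 34 − 12 = 22.00.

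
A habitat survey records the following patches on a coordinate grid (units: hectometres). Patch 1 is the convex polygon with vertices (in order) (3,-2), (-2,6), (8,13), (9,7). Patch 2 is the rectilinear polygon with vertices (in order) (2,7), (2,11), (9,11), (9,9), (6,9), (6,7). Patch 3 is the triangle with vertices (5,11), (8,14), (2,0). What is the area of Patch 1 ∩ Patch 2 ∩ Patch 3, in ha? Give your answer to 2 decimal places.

5.60

The intersection is the polygon with vertices (6.714,11), (5,7), (3.909,7), (4.966,10.876), (5.143,11).
By the shoelace formula its area is 5.60.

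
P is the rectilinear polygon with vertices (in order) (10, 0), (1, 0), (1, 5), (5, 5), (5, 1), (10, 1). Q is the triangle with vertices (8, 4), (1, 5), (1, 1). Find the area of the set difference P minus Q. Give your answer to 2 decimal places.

13.57

|P| = 25, |P∩Q| = 11.4286.
|P ∖ Q| = |P| − |P∩Q| = 25 − 11.4286 = 13.57.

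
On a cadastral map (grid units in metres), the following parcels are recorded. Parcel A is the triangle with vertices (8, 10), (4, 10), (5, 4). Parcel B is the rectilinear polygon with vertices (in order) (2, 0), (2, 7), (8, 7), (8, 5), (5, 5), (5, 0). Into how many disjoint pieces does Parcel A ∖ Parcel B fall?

Parcel A ∖ Parcel B splits into 2 disjoint pieces (area 9, area 0.25).

2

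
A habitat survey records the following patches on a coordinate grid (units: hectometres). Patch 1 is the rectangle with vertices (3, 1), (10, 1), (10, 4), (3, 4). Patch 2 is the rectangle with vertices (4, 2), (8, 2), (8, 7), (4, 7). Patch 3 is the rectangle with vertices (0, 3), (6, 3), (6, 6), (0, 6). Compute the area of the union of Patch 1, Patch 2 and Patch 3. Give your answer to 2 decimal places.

44.00

By inclusion–exclusion:
Individual areas: |Patch 1| = 21, |Patch 2| = 20, |Patch 3| = 18.
|Patch 1∩Patch 2|: x∈[4,8], y∈[2,4] → 4·2 = 8.
|Patch 1∩Patch 3|: x∈[3,6], y∈[3,4] → 3·1 = 3.
|Patch 2∩Patch 3|: x∈[4,6], y∈[3,6] → 2·3 = 6.
|Patch 1∩Patch 2∩Patch 3| = 2.
|Patch 1 ∪ Patch 2 ∪ Patch 3| = 59 − 17 + 2 = 44.00.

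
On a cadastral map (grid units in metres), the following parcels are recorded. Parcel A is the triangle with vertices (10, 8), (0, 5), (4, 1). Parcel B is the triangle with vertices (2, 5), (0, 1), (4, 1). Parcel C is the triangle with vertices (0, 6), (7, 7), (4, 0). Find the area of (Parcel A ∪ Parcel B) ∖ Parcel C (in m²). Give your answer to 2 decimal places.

|Parcel A ∪ Parcel B| = 31.3333.
|(Parcel A ∪ Parcel B) ∩ Parcel C| = 19.3341.
|(Parcel A ∪ Parcel B) ∖ Parcel C| = 31.3333 − 19.3341 = 12.00.

12.00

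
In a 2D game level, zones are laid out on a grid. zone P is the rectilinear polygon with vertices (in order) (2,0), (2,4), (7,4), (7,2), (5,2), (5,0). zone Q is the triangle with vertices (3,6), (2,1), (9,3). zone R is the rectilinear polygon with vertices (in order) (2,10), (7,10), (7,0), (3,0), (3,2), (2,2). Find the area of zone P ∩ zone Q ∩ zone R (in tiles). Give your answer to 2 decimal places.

9.74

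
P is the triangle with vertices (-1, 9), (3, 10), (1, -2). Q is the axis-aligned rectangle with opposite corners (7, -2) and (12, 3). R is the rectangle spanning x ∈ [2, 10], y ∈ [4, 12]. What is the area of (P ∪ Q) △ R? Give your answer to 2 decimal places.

106.25

|P ∪ Q| = 48.
|(P ∪ Q) ∩ R| = 2.875.
|(P ∪ Q) △ R| = 48 + 64 − 5.75 = 106.25.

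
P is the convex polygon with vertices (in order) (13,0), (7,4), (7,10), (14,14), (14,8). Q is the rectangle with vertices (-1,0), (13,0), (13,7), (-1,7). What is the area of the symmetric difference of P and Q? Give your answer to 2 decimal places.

|P| = 68, |Q| = 98, |P∩Q| = 30.
|P △ Q| = |P| + |Q| − 2·|P∩Q| = 68 + 98 − 60 = 106.00.

106.00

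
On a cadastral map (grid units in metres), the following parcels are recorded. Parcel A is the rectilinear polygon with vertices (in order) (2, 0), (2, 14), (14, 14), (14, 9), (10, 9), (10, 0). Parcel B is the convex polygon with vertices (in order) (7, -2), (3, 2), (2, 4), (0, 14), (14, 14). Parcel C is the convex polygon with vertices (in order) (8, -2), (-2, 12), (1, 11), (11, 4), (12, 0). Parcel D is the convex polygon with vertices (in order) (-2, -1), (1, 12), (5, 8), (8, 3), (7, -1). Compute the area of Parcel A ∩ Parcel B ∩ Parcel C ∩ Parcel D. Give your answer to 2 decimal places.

The intersection is the polygon with vertices (6.571,0), (2,6.4), (2,10.3), (4.333,8.667), (5,8), (8,3), (7.25,0).
By the shoelace formula its area is 28.43.

28.43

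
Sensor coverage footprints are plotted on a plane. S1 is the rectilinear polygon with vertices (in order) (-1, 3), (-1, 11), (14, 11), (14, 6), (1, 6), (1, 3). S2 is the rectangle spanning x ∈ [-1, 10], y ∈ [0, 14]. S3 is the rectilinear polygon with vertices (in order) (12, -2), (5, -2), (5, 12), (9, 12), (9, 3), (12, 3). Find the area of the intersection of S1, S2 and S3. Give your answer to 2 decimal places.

20.00

The intersection is the polygon with vertices (9,11), (9,6), (5,6), (5,11).
By the shoelace formula its area is 20.00.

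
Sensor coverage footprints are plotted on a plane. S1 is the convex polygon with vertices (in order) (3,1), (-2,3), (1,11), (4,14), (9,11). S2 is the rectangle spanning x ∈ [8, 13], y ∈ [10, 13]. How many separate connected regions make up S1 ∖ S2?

1

S1 ∖ S2 is a single connected region.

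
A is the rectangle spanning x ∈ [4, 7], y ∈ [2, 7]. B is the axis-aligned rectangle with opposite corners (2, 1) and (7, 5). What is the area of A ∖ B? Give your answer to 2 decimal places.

6.00

|A∩B|: x∈[4,7], y∈[2,5] → 3·3 = 9.
|A| = 15.
|A ∖ B| = |A| − |A∩B| = 15 − 9 = 6.00.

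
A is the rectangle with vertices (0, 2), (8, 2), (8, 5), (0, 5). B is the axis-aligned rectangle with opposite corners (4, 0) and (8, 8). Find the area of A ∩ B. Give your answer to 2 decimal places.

12.00

|A∩B|: x∈[4,8], y∈[2,5] → 4·3 = 12.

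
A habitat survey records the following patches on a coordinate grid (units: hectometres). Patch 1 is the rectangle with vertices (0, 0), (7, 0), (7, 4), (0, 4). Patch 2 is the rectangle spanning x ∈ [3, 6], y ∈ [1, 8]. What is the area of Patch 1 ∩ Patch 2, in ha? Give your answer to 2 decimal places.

9.00

|Patch 1∩Patch 2|: x∈[3,6], y∈[1,4] → 3·3 = 9.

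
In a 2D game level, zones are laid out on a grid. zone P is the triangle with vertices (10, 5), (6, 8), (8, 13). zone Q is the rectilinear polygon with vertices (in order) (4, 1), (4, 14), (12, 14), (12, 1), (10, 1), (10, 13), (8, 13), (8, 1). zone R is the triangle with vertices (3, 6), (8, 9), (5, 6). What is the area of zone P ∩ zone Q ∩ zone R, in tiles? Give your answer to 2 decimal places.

The intersection is the polygon with vertices (6.148,7.889), (8,9), (6.571,7.571).
By the shoelace formula its area is 0.53.

0.53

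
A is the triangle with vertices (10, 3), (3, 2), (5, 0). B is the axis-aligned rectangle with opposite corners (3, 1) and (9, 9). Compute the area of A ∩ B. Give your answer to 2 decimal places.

The intersection is the polygon with vertices (9,2.857), (9,2.4), (6.667,1), (4,1), (3,2).
By the shoelace formula its area is 6.44.

6.44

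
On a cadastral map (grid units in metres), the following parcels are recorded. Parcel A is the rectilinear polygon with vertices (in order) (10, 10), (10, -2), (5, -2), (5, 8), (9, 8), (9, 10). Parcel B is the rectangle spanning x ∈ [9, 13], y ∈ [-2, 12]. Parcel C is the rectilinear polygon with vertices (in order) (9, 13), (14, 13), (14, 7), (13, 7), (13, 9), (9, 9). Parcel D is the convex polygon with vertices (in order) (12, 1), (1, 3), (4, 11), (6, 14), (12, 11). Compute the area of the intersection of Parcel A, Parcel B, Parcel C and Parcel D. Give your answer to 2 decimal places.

The intersection is the polygon with vertices (10,10), (10,9), (9,9), (9,10).
By the shoelace formula its area is 1.00.

1.00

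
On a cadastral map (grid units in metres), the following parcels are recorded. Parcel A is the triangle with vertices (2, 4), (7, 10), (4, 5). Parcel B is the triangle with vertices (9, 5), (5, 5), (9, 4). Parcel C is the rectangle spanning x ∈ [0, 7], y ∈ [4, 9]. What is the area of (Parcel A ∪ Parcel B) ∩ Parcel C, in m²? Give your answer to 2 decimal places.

3.88

|Parcel A ∪ Parcel B| = 5.5.
|(Parcel A ∪ Parcel B) ∩ Parcel C| = 3.88.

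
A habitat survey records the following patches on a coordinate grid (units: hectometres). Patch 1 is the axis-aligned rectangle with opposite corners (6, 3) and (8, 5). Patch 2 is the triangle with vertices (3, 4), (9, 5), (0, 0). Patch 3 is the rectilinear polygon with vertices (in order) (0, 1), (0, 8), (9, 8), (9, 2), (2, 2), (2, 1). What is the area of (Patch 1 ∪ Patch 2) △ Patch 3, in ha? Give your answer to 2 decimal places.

45.53

|Patch 1 ∪ Patch 2| = 12.9444.
|(Patch 1 ∪ Patch 2) ∩ Patch 3| = 11.7083.
|(Patch 1 ∪ Patch 2) △ Patch 3| = 12.9444 + 56 − 23.4167 = 45.53.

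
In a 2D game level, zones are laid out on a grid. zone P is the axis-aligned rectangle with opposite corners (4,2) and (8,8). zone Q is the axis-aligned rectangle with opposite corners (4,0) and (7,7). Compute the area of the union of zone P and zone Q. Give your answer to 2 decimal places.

30.00

By inclusion–exclusion:
Individual areas: |zone P| = 24, |zone Q| = 21.
|zone P∩zone Q|: x∈[4,7], y∈[2,7] → 3·5 = 15.
|zone P ∪ zone Q| = 45 − 15 = 30.00.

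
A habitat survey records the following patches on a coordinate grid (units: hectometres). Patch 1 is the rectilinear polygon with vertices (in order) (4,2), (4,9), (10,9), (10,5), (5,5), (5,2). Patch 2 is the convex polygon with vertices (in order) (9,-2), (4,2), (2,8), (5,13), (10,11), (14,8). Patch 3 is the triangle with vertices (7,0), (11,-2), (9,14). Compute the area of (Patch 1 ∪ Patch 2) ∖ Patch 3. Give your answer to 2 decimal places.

77.80

|Patch 1 ∪ Patch 2| = 104.5.
|(Patch 1 ∪ Patch 2) ∩ Patch 3| = 26.6985.
|(Patch 1 ∪ Patch 2) ∖ Patch 3| = 104.5 − 26.6985 = 77.80.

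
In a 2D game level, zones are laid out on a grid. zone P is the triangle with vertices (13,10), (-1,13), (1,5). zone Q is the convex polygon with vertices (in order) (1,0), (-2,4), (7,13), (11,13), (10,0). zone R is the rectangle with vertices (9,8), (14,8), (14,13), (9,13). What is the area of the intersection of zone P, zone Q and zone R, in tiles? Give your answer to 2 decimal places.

The intersection is the polygon with vertices (10.695,9.04), (9,8.333), (9,10.857), (10.805,10.47).
By the shoelace formula its area is 3.45.

3.45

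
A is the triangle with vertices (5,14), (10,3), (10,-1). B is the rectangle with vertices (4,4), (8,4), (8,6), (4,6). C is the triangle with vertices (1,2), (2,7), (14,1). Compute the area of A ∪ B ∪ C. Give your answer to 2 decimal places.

44.54

By inclusion–exclusion:
Individual areas: |A| = 10, |B| = 8, |C| = 33.
|A∩B| = 0.1667.
|A∩C| = 2.2891.
|B∩C| = 4.
|A∩B∩C| = 0.
|A ∪ B ∪ C| = 51 − 6.4557 + 0 = 44.54.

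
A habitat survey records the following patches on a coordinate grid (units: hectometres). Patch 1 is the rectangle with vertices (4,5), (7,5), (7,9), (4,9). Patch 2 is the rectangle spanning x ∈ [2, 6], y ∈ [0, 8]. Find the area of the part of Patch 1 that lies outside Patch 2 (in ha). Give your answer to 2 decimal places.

|Patch 1∩Patch 2|: x∈[4,6], y∈[5,8] → 2·3 = 6.
|Patch 1| = 12.
|Patch 1 ∖ Patch 2| = |Patch 1| − |Patch 1∩Patch 2| = 12 − 6 = 6.00.

6.00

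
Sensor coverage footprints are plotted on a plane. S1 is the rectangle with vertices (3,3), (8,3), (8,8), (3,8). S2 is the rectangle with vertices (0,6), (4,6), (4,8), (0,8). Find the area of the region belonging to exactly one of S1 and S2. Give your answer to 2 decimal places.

29.00

|S1∩S2|: x∈[3,4], y∈[6,8] → 1·2 = 2.
|S1 △ S2| = |S1| + |S2| − 2·|S1∩S2| = 25 + 8 − 4 = 29.00.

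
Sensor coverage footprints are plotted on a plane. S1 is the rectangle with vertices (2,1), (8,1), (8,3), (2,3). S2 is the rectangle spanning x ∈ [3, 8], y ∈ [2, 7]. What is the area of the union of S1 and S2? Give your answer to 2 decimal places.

32.00

By inclusion–exclusion:
Individual areas: |S1| = 12, |S2| = 25.
|S1∩S2|: x∈[3,8], y∈[2,3] → 5·1 = 5.
|S1 ∪ S2| = 37 − 5 = 32.00.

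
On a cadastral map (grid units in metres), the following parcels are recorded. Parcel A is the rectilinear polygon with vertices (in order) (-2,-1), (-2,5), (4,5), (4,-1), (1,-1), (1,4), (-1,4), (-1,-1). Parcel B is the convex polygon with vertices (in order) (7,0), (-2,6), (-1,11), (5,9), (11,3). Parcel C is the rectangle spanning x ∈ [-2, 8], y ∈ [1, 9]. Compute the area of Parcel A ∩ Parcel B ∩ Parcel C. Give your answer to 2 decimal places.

6.75

The intersection is the polygon with vertices (4,2), (1,4), (-0.5,5), (4,5).
By the shoelace formula its area is 6.75.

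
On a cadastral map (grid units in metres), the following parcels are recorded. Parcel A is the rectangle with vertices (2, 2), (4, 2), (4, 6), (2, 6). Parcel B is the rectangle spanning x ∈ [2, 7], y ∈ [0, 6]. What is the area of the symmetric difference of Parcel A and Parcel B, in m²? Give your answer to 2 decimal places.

|Parcel A∩Parcel B|: x∈[2,4], y∈[2,6] → 2·4 = 8.
|Parcel A △ Parcel B| = |Parcel A| + |Parcel B| − 2·|Parcel A∩Parcel B| = 8 + 30 − 16 = 22.00.

22.00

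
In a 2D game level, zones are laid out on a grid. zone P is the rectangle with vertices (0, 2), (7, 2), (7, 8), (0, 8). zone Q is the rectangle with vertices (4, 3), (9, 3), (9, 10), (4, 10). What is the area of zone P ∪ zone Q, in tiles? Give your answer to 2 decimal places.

By inclusion–exclusion:
Individual areas: |zone P| = 42, |zone Q| = 35.
|zone P∩zone Q|: x∈[4,7], y∈[3,8] → 3·5 = 15.
|zone P ∪ zone Q| = 77 − 15 = 62.00.

62.00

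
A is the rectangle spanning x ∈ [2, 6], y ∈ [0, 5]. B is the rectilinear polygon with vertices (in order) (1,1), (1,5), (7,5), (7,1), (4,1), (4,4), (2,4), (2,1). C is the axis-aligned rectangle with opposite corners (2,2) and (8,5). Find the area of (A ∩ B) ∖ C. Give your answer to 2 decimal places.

2.00

|A ∩ B| = 10.
|(A ∩ B) ∩ C| = 8.
|(A ∩ B) ∖ C| = 10 − 8 = 2.00.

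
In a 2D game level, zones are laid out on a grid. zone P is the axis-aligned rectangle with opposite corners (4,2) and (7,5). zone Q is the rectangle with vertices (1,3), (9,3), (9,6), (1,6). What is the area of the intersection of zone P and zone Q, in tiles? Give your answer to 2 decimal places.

|zone P∩zone Q|: x∈[4,7], y∈[3,5] → 3·2 = 6.

6.00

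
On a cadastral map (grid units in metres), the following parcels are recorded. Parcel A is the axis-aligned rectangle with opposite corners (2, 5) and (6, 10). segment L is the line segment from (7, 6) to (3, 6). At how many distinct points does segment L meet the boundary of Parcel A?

1

The segment meets the boundary at (6,6).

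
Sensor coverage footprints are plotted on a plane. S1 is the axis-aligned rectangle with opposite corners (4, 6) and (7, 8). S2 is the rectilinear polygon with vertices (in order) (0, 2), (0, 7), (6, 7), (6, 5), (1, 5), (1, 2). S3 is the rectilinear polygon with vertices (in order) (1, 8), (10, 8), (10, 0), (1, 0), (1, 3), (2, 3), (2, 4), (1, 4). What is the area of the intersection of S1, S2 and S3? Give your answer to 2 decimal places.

2.00

The intersection is the polygon with vertices (4,7), (6,7), (6,6), (4,6).
By the shoelace formula its area is 2.00.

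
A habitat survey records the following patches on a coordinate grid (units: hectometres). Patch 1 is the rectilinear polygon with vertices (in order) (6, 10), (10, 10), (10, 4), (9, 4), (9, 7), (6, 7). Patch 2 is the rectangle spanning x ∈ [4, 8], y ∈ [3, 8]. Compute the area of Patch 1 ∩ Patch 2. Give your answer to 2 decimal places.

2.00

The intersection is the polygon with vertices (6,7), (6,8), (8,8), (8,7).
By the shoelace formula its area is 2.00.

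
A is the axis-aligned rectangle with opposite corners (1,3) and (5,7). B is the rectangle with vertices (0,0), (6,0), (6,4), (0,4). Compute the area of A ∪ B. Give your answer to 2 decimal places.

By inclusion–exclusion:
Individual areas: |A| = 16, |B| = 24.
|A∩B|: x∈[1,5], y∈[3,4] → 4·1 = 4.
|A ∪ B| = 40 − 4 = 36.00.

36.00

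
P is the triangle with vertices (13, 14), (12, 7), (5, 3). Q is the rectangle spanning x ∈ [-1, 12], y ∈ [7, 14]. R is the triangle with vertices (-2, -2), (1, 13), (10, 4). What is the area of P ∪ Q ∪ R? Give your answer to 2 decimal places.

By inclusion–exclusion:
Individual areas: |P| = 22.5, |Q| = 91, |R| = 81.
|P∩Q| = 11.5057.
|P∩R| = 3.8756.
|Q∩R| = 21.6.
|P∩Q∩R| = 0.
|P ∪ Q ∪ R| = 194.5 − 36.9813 + 0 = 157.52.

157.52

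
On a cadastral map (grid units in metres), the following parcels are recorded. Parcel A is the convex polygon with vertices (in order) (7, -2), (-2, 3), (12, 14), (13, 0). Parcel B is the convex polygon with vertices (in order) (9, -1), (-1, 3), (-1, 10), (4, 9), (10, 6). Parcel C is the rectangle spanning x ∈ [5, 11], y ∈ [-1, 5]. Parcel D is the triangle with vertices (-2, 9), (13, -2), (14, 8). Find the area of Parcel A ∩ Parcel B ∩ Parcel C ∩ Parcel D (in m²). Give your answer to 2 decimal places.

12.73

The intersection is the polygon with vertices (5,5), (9.857,5), (9.25,0.75), (5,3.867).
By the shoelace formula its area is 12.73.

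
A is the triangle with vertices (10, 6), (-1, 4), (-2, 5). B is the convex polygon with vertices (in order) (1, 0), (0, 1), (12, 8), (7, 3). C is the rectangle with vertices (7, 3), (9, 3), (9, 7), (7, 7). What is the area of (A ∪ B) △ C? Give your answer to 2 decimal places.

|A ∪ B| = 23.3297.
|(A ∪ B) ∩ C| = 3.6062.
|(A ∪ B) △ C| = 23.3297 + 8 − 7.2124 = 24.12.

24.12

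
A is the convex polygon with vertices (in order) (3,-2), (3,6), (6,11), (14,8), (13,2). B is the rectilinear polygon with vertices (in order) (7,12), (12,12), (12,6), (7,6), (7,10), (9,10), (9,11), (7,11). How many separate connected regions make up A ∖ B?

1

A ∖ B is a single connected region.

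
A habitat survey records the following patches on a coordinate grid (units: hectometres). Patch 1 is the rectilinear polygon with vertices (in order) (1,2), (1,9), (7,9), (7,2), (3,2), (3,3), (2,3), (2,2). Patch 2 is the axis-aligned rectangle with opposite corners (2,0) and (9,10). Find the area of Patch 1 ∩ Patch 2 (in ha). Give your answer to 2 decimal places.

34.00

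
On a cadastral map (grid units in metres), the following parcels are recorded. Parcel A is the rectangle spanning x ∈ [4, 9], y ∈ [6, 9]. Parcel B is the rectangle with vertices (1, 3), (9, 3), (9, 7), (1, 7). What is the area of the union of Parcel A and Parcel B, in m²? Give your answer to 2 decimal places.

By inclusion–exclusion:
Individual areas: |Parcel A| = 15, |Parcel B| = 32.
|Parcel A∩Parcel B|: x∈[4,9], y∈[6,7] → 5·1 = 5.
|Parcel A ∪ Parcel B| = 47 − 5 = 42.00.

42.00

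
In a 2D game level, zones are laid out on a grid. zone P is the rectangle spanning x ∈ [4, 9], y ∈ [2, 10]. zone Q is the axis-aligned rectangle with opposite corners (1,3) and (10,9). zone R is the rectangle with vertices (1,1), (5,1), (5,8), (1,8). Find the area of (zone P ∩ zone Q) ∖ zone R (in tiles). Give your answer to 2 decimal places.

|zone P ∩ zone Q| = 30.
|(zone P ∩ zone Q) ∩ zone R| = 5.
|(zone P ∩ zone Q) ∖ zone R| = 30 − 5 = 25.00.

25.00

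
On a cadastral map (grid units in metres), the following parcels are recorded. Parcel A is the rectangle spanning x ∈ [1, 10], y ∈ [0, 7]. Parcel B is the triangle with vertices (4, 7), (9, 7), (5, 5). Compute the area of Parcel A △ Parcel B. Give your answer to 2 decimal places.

58.00

|Parcel A| = 63, |Parcel B| = 5, |Parcel A∩Parcel B| = 5.
|Parcel A △ Parcel B| = |Parcel A| + |Parcel B| − 2·|Parcel A∩Parcel B| = 63 + 5 − 10 = 58.00.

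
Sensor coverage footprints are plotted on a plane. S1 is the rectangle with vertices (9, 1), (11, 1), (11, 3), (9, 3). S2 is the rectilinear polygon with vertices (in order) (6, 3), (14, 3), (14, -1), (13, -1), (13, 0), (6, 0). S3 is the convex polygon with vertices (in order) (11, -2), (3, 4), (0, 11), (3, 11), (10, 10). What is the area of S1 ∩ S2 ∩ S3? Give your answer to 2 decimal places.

3.33

The intersection is the polygon with vertices (9,1), (9,3), (10.583,3), (10.75,1).
By the shoelace formula its area is 3.33.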